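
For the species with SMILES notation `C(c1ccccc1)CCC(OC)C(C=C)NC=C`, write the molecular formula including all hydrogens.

C16H23NO

Heavy atoms from the SMILES: 16 C, 1 N, 1 O.
Implicit hydrogens by atom environment:
  5 × C: 2 H each → 10
  5 × C (aromatic): 1 H each → 5
  4 × C: 1 H each → 4
  1 × C: 3 H
  1 × C (aromatic): no H
  1 × N: 1 H
  1 × O: no H
  Total hydrogens = 23.
Molecular formula: C16H23NO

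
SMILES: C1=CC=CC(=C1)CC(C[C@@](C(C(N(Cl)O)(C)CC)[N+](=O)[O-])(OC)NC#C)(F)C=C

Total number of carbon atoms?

The symbol for carbon appears 20 times in the SMILES. (Cl is a single chlorine, not C + l.)

20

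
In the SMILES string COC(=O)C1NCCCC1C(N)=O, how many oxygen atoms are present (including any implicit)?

3

The symbol for oxygen appears 3 times in the SMILES.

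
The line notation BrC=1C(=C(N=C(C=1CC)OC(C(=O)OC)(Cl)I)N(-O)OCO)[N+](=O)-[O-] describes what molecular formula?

C11H12BrClIN3O8

Heavy atoms from the SMILES: 1 Br, 11 C, 1 Cl, 1 I, 3 N, 8 O.
Implicit hydrogens by atom environment:
  5 × C (aromatic): no H
  5 × O: no H
  2 × C: 3 H each → 6
  2 × C: 2 H each → 4
  2 × C: no H
  2 × O: 1 H each → 2
  1 × Br: no H
  1 × Cl: no H
  1 × I: no H
  1 × N (aromatic): no H
  1 × N: no H
  1 × N (charge +1): no H
  1 × O (charge -1): no H
  Total hydrogens = 12.
Molecular formula: C11H12BrClIN3O8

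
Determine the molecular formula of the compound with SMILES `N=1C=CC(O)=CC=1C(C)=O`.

C7H7NO2

Heavy atoms from the SMILES: 7 C, 1 N, 2 O.
Implicit hydrogens by atom environment:
  3 × C (aromatic): 1 H each → 3
  2 × C (aromatic): no H
  1 × C: 3 H
  1 × C: no H
  1 × N (aromatic): no H
  1 × O: 1 H
  1 × O: no H
  Total hydrogens = 7.
Molecular formula: C7H7NO2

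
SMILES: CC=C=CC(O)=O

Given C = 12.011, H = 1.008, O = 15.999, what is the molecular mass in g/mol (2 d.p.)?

98.10

Molecular formula: C5H6O2.
M = 5×12.011 + 6×1.008 + 2×15.999 = 98.10 g/mol.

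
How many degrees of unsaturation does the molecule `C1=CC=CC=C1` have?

4

Molecular formula from the SMILES: C6H6.
DoU = (2C + 2 + N − H − X)/2 = (2·6 + 2 + 0 − 6 − 0)/2 = 8/2 = 4.
(Structurally: 1 ring(s) + 3 π bond(s) = 4.)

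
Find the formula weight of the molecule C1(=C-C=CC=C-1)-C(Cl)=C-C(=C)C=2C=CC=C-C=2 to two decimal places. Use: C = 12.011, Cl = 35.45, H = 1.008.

240.73

Molecular formula: C16H13Cl.
M = 16×12.011 + 1×35.45 + 13×1.008 = 240.73 g/mol.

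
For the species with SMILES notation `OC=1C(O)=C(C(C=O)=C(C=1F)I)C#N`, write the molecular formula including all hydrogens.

Heavy atoms from the SMILES: 8 C, 1 F, 1 I, 1 N, 3 O.
Implicit hydrogens by atom environment:
  6 × C (aromatic): no H
  2 × O: 1 H each → 2
  1 × C: 1 H
  1 × C: no H
  1 × F: no H
  1 × I: no H
  1 × N: no H
  1 × O: no H
  Total hydrogens = 3.
Molecular formula: C8H3FINO3

C8H3FINO3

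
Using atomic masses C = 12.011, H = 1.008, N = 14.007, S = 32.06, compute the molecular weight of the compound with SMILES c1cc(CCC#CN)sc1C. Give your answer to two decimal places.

Molecular formula: C9H11NS.
M = 9×12.011 + 11×1.008 + 1×14.007 + 1×32.06 = 165.25 g/mol.

165.25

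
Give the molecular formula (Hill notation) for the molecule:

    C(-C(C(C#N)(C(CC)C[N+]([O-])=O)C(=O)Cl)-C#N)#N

C10H9ClN4O3

Heavy atoms from the SMILES: 10 C, 1 Cl, 4 N, 3 O.
Implicit hydrogens by atom environment:
  5 × C: no H
  3 × N: no H
  2 × C: 2 H each → 4
  2 × C: 1 H each → 2
  2 × O: no H
  1 × C: 3 H
  1 × Cl: no H
  1 × N (charge +1): no H
  1 × O (charge -1): no H
  Total hydrogens = 9.
Molecular formula: C10H9ClN4O3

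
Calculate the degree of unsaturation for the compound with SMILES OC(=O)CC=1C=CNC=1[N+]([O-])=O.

5

Molecular formula from the SMILES: C6H6N2O4.
DoU = (2C + 2 + N − H − X)/2 = (2·6 + 2 + 2 − 6 − 0)/2 = 10/2 = 5.
(Structurally: 1 ring(s) + 4 π bond(s) = 5.)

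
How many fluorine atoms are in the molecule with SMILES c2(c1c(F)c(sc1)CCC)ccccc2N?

1

The symbol for fluorine appears 1 time in the SMILES.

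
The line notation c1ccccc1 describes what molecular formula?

Heavy atoms from the SMILES: 6 C.
Implicit hydrogens by atom environment:
  6 × C (aromatic): 1 H each → 6
  Total hydrogens = 6.
Molecular formula: C6H6

C6H6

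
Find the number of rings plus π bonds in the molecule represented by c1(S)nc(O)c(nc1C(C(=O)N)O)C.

Molecular formula from the SMILES: C7H9N3O3S.
DoU = (2C + 2 + N − H − X)/2 = (2·7 + 2 + 3 − 9 − 0)/2 = 10/2 = 5.
(Structurally: 1 ring(s) + 4 π bond(s) = 5.)

5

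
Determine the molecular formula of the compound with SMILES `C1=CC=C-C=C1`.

Heavy atoms from the SMILES: 6 C.
Implicit hydrogens by atom environment:
  6 × C (aromatic): 1 H each → 6
  Total hydrogens = 6.
Molecular formula: C6H6

C6H6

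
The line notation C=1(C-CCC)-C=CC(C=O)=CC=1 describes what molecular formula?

C11H14O

Heavy atoms from the SMILES: 11 C, 1 O.
Implicit hydrogens by atom environment:
  4 × C (aromatic): 1 H each → 4
  3 × C: 2 H each → 6
  2 × C (aromatic): no H
  1 × C: 3 H
  1 × C: 1 H
  1 × O: no H
  Total hydrogens = 14.
Molecular formula: C11H14O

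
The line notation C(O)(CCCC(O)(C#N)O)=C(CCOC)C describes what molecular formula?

Heavy atoms from the SMILES: 11 C, 1 N, 4 O.
Implicit hydrogens by atom environment:
  5 × C: 2 H each → 10
  4 × C: no H
  3 × O: 1 H each → 3
  2 × C: 3 H each → 6
  1 × N: no H
  1 × O: no H
  Total hydrogens = 19.
Molecular formula: C11H19NO4

C11H19NO4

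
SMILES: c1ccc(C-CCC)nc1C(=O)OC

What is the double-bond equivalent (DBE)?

Molecular formula from the SMILES: C11H15NO2.
DoU = (2C + 2 + N − H − X)/2 = (2·11 + 2 + 1 − 15 − 0)/2 = 10/2 = 5.
(Structurally: 1 ring(s) + 4 π bond(s) = 5.)

5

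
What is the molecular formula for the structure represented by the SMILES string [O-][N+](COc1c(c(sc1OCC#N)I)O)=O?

Heavy atoms from the SMILES: 7 C, 1 I, 2 N, 5 O, 1 S.
Implicit hydrogens by atom environment:
  4 × C (aromatic): no H
  3 × O: no H
  2 × C: 2 H each → 4
  1 × C: no H
  1 × I: no H
  1 × N: no H
  1 × N (charge +1): no H
  1 × O: 1 H
  1 × O (charge -1): no H
  1 × S (aromatic): no H
  Total hydrogens = 5.
Molecular formula: C7H5IN2O5S

C7H5IN2O5S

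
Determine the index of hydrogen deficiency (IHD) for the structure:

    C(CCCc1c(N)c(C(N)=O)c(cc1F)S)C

5

Molecular formula from the SMILES: C12H17FN2OS.
DoU = (2C + 2 + N − H − X)/2 = (2·12 + 2 + 2 − 17 − 1)/2 = 10/2 = 5.
(Structurally: 1 ring(s) + 4 π bond(s) = 5.)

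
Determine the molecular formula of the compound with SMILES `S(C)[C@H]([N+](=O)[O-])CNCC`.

C5H12N2O2S

Heavy atoms from the SMILES: 5 C, 2 N, 2 O, 1 S.
Implicit hydrogens by atom environment:
  2 × C: 3 H each → 6
  2 × C: 2 H each → 4
  1 × C: 1 H
  1 × N: 1 H
  1 × N (charge +1): no H
  1 × O: no H
  1 × O (charge -1): no H
  1 × S: no H
  Total hydrogens = 12.
Molecular formula: C5H12N2O2S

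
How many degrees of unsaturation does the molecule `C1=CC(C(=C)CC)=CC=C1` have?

5

Molecular formula from the SMILES: C10H12.
DoU = (2C + 2 + N − H − X)/2 = (2·10 + 2 + 0 − 12 − 0)/2 = 10/2 = 5.
(Structurally: 1 ring(s) + 4 π bond(s) = 5.)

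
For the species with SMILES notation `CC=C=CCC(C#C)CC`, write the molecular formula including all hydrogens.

Heavy atoms from the SMILES: 10 C.
Implicit hydrogens by atom environment:
  4 × C: 1 H each → 4
  2 × C: 3 H each → 6
  2 × C: 2 H each → 4
  2 × C: no H
  Total hydrogens = 14.
Molecular formula: C10H14

C10H14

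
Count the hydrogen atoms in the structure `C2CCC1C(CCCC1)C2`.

Hydrogens are implicit in SMILES; fill each atom to its normal valence:
  8 × C: 2 H each → 16
  2 × C: 1 H each → 2
  Total hydrogens = 18.

18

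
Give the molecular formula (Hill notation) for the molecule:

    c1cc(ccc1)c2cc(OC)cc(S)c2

C13H12OS

Heavy atoms from the SMILES: 13 C, 1 O, 1 S.
Implicit hydrogens by atom environment:
  8 × C (aromatic): 1 H each → 8
  4 × C (aromatic): no H
  1 × C: 3 H
  1 × O: no H
  1 × S: 1 H
  Total hydrogens = 12.
Molecular formula: C13H12OS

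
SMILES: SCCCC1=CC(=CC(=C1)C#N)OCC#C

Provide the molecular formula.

C13H13NOS

Heavy atoms from the SMILES: 13 C, 1 N, 1 O, 1 S.
Implicit hydrogens by atom environment:
  4 × C: 2 H each → 8
  3 × C (aromatic): 1 H each → 3
  3 × C (aromatic): no H
  2 × C: no H
  1 × C: 1 H
  1 × N: no H
  1 × O: no H
  1 × S: 1 H
  Total hydrogens = 13.
Molecular formula: C13H13NOS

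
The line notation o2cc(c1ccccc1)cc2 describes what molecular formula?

Heavy atoms from the SMILES: 10 C, 1 O.
Implicit hydrogens by atom environment:
  8 × C (aromatic): 1 H each → 8
  2 × C (aromatic): no H
  1 × O (aromatic): no H
  Total hydrogens = 8.
Molecular formula: C10H8O

C10H8O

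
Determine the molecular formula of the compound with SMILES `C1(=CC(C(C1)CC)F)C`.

C8H13F

Heavy atoms from the SMILES: 8 C, 1 F.
Implicit hydrogens by atom environment:
  3 × C: 1 H each → 3
  2 × C: 3 H each → 6
  2 × C: 2 H each → 4
  1 × C: no H
  1 × F: no H
  Total hydrogens = 13.
Molecular formula: C8H13F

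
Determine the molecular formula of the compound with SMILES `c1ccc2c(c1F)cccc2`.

C10H7F

Heavy atoms from the SMILES: 10 C, 1 F.
Implicit hydrogens by atom environment:
  7 × C (aromatic): 1 H each → 7
  3 × C (aromatic): no H
  1 × F: no H
  Total hydrogens = 7.
Molecular formula: C10H7F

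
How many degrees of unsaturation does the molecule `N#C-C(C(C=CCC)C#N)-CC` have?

5

Molecular formula from the SMILES: C10H14N2.
DoU = (2C + 2 + N − H − X)/2 = (2·10 + 2 + 2 − 14 − 0)/2 = 10/2 = 5.
(Structurally: 0 ring(s) + 5 π bond(s) = 5.)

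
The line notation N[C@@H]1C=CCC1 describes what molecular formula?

C5H9N

Heavy atoms from the SMILES: 5 C, 1 N.
Implicit hydrogens by atom environment:
  3 × C: 1 H each → 3
  2 × C: 2 H each → 4
  1 × N: 2 H
  Total hydrogens = 9.
Molecular formula: C5H9N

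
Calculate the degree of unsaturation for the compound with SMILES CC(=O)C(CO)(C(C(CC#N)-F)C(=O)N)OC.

4

Molecular formula from the SMILES: C10H15FN2O4.
DoU = (2C + 2 + N − H − X)/2 = (2·10 + 2 + 2 − 15 − 1)/2 = 8/2 = 4.
(Structurally: 0 ring(s) + 4 π bond(s) = 4.)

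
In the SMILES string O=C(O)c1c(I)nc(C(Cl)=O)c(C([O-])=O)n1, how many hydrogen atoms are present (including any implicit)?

Hydrogens are implicit in SMILES; fill each atom to its normal valence:
  4 × C (aromatic): no H
  3 × C: no H
  3 × O: no H
  2 × N (aromatic): no H
  1 × Cl: no H
  1 × I: no H
  1 × O: 1 H
  1 × O (charge -1): no H
  Total hydrogens = 1.

1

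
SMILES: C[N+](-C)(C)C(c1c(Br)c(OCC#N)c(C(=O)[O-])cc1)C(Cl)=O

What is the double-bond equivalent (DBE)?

Molecular formula from the SMILES: C14H14BrClN2O4.
DoU = (2C + 2 + N − H − X)/2 = (2·14 + 2 + 2 − 14 − 2)/2 = 16/2 = 8.
(Structurally: 1 ring(s) + 7 π bond(s) = 8.)

8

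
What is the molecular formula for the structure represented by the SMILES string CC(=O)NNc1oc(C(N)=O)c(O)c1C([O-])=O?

C8H8N3O6-

Heavy atoms from the SMILES: 8 C, 3 N, 6 O.
Implicit hydrogens by atom environment:
  4 × C (aromatic): no H
  3 × C: no H
  3 × O: no H
  2 × N: 1 H each → 2
  1 × C: 3 H
  1 × N: 2 H
  1 × O: 1 H
  1 × O (aromatic): no H
  1 × O (charge -1): no H
  Total hydrogens = 8.
Net charge -1.
Molecular formula: C8H8N3O6-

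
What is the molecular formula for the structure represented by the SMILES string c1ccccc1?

Heavy atoms from the SMILES: 6 C.
Implicit hydrogens by atom environment:
  6 × C (aromatic): 1 H each → 6
  Total hydrogens = 6.
Molecular formula: C6H6

C6H6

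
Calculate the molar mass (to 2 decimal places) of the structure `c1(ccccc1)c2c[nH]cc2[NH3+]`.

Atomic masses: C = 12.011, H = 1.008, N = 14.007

159.21

Molecular formula: C10H11N2+.
M = 10×12.011 + 11×1.008 + 2×14.007 = 159.21 g/mol.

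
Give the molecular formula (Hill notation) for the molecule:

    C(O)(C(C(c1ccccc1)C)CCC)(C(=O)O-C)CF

Heavy atoms from the SMILES: 16 C, 1 F, 3 O.
Implicit hydrogens by atom environment:
  5 × C (aromatic): 1 H each → 5
  3 × C: 3 H each → 9
  3 × C: 2 H each → 6
  2 × C: 1 H each → 2
  2 × C: no H
  2 × O: no H
  1 × C (aromatic): no H
  1 × F: no H
  1 × O: 1 H
  Total hydrogens = 23.
Molecular formula: C16H23FO3

C16H23FO3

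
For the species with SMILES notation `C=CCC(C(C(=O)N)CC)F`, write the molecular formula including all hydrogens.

Heavy atoms from the SMILES: 8 C, 1 F, 1 N, 1 O.
Implicit hydrogens by atom environment:
  3 × C: 2 H each → 6
  3 × C: 1 H each → 3
  1 × C: 3 H
  1 × C: no H
  1 × F: no H
  1 × N: 2 H
  1 × O: no H
  Total hydrogens = 14.
Molecular formula: C8H14FNO

C8H14FNO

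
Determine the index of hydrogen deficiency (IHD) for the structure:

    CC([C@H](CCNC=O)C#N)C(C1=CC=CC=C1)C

Molecular formula from the SMILES: C15H20N2O.
DoU = (2C + 2 + N − H − X)/2 = (2·15 + 2 + 2 − 20 − 0)/2 = 14/2 = 7.
(Structurally: 1 ring(s) + 6 π bond(s) = 7.)

7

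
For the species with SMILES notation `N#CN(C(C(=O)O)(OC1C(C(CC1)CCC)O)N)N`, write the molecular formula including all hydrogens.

C11H20N4O4

Heavy atoms from the SMILES: 11 C, 4 N, 4 O.
Implicit hydrogens by atom environment:
  4 × C: 2 H each → 8
  3 × C: 1 H each → 3
  3 × C: no H
  2 × N: 2 H each → 4
  2 × N: no H
  2 × O: 1 H each → 2
  2 × O: no H
  1 × C: 3 H
  Total hydrogens = 20.
Molecular formula: C11H20N4O4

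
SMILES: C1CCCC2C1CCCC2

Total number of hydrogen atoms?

18

Hydrogens are implicit in SMILES; fill each atom to its normal valence:
  8 × C: 2 H each → 16
  2 × C: 1 H each → 2
  Total hydrogens = 18.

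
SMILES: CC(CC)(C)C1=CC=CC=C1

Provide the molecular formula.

Heavy atoms from the SMILES: 11 C.
Implicit hydrogens by atom environment:
  5 × C (aromatic): 1 H each → 5
  3 × C: 3 H each → 9
  1 × C: 2 H
  1 × C: no H
  1 × C (aromatic): no H
  Total hydrogens = 16.
Molecular formula: C11H16

C11H16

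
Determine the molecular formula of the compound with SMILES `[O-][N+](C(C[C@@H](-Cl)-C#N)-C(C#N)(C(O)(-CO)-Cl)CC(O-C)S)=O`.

Heavy atoms from the SMILES: 11 C, 2 Cl, 3 N, 5 O, 1 S.
Implicit hydrogens by atom environment:
  4 × C: no H
  3 × C: 2 H each → 6
  3 × C: 1 H each → 3
  2 × Cl: no H
  2 × N: no H
  2 × O: 1 H each → 2
  2 × O: no H
  1 × C: 3 H
  1 × N (charge +1): no H
  1 × O (charge -1): no H
  1 × S: 1 H
  Total hydrogens = 15.
Molecular formula: C11H15Cl2N3O5S

C11H15Cl2N3O5S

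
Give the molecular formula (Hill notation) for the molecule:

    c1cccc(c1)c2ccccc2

C12H10

Heavy atoms from the SMILES: 12 C.
Implicit hydrogens by atom environment:
  10 × C (aromatic): 1 H each → 10
  2 × C (aromatic): no H
  Total hydrogens = 10.
Molecular formula: C12H10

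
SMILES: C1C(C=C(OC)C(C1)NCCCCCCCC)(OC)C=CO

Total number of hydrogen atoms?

Hydrogens are implicit in SMILES; fill each atom to its normal valence:
  9 × C: 2 H each → 18
  4 × C: 1 H each → 4
  3 × C: 3 H each → 9
  2 × C: no H
  2 × O: no H
  1 × N: 1 H
  1 × O: 1 H
  Total hydrogens = 33.

33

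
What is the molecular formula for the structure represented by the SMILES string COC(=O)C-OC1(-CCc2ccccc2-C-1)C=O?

Heavy atoms from the SMILES: 14 C, 4 O.
Implicit hydrogens by atom environment:
  4 × C: 2 H each → 8
  4 × C (aromatic): 1 H each → 4
  4 × O: no H
  2 × C (aromatic): no H
  2 × C: no H
  1 × C: 3 H
  1 × C: 1 H
  Total hydrogens = 16.
Molecular formula: C14H16O4

C14H16O4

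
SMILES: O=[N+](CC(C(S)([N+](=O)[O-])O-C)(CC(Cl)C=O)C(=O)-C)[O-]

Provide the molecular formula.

Heavy atoms from the SMILES: 9 C, 1 Cl, 2 N, 7 O, 1 S.
Implicit hydrogens by atom environment:
  5 × O: no H
  3 × C: no H
  2 × C: 3 H each → 6
  2 × C: 2 H each → 4
  2 × C: 1 H each → 2
  2 × N (charge +1): no H
  2 × O (charge -1): no H
  1 × Cl: no H
  1 × S: 1 H
  Total hydrogens = 13.
Molecular formula: C9H13ClN2O7S

C9H13ClN2O7S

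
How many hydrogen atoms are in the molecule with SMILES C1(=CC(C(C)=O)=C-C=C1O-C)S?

Hydrogens are implicit in SMILES; fill each atom to its normal valence:
  3 × C (aromatic): 1 H each → 3
  3 × C (aromatic): no H
  2 × C: 3 H each → 6
  2 × O: no H
  1 × C: no H
  1 × S: 1 H
  Total hydrogens = 10.

10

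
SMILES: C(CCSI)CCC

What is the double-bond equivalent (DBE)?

Molecular formula from the SMILES: C6H13IS.
DoU = (2C + 2 + N − H − X)/2 = (2·6 + 2 + 0 − 13 − 1)/2 = 0/2 = 0.
(Structurally: 0 ring(s) + 0 π bond(s) = 0.)

0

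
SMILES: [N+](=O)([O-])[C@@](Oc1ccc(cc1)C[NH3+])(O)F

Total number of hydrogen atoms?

10

Hydrogens are implicit in SMILES; fill each atom to its normal valence:
  4 × C (aromatic): 1 H each → 4
  2 × C (aromatic): no H
  2 × O: no H
  1 × C: 2 H
  1 × C: no H
  1 × F: no H
  1 × N (charge +1): 3 H
  1 × N (charge +1): no H
  1 × O: 1 H
  1 × O (charge -1): no H
  Total hydrogens = 10.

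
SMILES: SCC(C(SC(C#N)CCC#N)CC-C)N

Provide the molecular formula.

Heavy atoms from the SMILES: 11 C, 3 N, 2 S.
Implicit hydrogens by atom environment:
  5 × C: 2 H each → 10
  3 × C: 1 H each → 3
  2 × C: no H
  2 × N: no H
  1 × C: 3 H
  1 × N: 2 H
  1 × S: 1 H
  1 × S: no H
  Total hydrogens = 19.
Molecular formula: C11H19N3S2

C11H19N3S2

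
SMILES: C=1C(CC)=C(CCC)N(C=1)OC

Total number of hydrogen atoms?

17

Hydrogens are implicit in SMILES; fill each atom to its normal valence:
  3 × C: 3 H each → 9
  3 × C: 2 H each → 6
  2 × C (aromatic): 1 H each → 2
  2 × C (aromatic): no H
  1 × N (aromatic): no H
  1 × O: no H
  Total hydrogens = 17.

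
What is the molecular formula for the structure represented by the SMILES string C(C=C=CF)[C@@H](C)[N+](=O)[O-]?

C6H8FNO2

Heavy atoms from the SMILES: 6 C, 1 F, 1 N, 2 O.
Implicit hydrogens by atom environment:
  3 × C: 1 H each → 3
  1 × C: 3 H
  1 × C: 2 H
  1 × C: no H
  1 × F: no H
  1 × N (charge +1): no H
  1 × O: no H
  1 × O (charge -1): no H
  Total hydrogens = 8.
Molecular formula: C6H8FNO2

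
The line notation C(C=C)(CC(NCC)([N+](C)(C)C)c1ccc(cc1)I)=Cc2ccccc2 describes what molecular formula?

C23H30IN2+

Heavy atoms from the SMILES: 23 C, 1 I, 2 N.
Implicit hydrogens by atom environment:
  9 × C (aromatic): 1 H each → 9
  4 × C: 3 H each → 12
  3 × C: 2 H each → 6
  3 × C (aromatic): no H
  2 × C: 1 H each → 2
  2 × C: no H
  1 × I: no H
  1 × N: 1 H
  1 × N (charge +1): no H
  Total hydrogens = 30.
Net charge +1.
Molecular formula: C23H30IN2+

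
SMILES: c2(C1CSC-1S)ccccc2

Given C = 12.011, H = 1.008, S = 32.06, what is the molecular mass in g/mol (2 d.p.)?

182.30

Molecular formula: C9H10S2.
M = 9×12.011 + 10×1.008 + 2×32.06 = 182.30 g/mol.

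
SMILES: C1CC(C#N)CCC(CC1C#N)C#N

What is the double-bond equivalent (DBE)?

7

Molecular formula from the SMILES: C11H13N3.
DoU = (2C + 2 + N − H − X)/2 = (2·11 + 2 + 3 − 13 − 0)/2 = 14/2 = 7.
(Structurally: 1 ring(s) + 6 π bond(s) = 7.)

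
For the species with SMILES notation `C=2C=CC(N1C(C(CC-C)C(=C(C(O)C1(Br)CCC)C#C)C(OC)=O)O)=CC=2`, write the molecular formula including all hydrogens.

Heavy atoms from the SMILES: 1 Br, 22 C, 1 N, 4 O.
Implicit hydrogens by atom environment:
  5 × C (aromatic): 1 H each → 5
  5 × C: no H
  4 × C: 2 H each → 8
  4 × C: 1 H each → 4
  3 × C: 3 H each → 9
  2 × O: 1 H each → 2
  2 × O: no H
  1 × Br: no H
  1 × C (aromatic): no H
  1 × N: no H
  Total hydrogens = 28.
Molecular formula: C22H28BrNO4

C22H28BrNO4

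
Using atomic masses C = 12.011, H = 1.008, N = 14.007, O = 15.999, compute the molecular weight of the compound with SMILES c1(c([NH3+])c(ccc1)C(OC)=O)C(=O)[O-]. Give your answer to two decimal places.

Molecular formula: C9H9NO4.
M = 9×12.011 + 9×1.008 + 1×14.007 + 4×15.999 = 195.17 g/mol.

195.17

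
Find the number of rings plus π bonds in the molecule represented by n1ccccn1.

Molecular formula from the SMILES: C4H4N2.
DoU = (2C + 2 + N − H − X)/2 = (2·4 + 2 + 2 − 4 − 0)/2 = 8/2 = 4.
(Structurally: 1 ring(s) + 3 π bond(s) = 4.)

4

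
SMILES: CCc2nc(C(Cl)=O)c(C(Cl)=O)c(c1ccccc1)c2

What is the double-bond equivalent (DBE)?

Molecular formula from the SMILES: C15H11Cl2NO2.
DoU = (2C + 2 + N − H − X)/2 = (2·15 + 2 + 1 − 11 − 2)/2 = 20/2 = 10.
(Structurally: 2 ring(s) + 8 π bond(s) = 10.)

10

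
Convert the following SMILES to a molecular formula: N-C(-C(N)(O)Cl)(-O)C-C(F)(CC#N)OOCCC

C9H17ClFN3O4

Heavy atoms from the SMILES: 9 C, 1 Cl, 1 F, 3 N, 4 O.
Implicit hydrogens by atom environment:
  4 × C: 2 H each → 8
  4 × C: no H
  2 × N: 2 H each → 4
  2 × O: 1 H each → 2
  2 × O: no H
  1 × C: 3 H
  1 × Cl: no H
  1 × F: no H
  1 × N: no H
  Total hydrogens = 17.
Molecular formula: C9H17ClFN3O4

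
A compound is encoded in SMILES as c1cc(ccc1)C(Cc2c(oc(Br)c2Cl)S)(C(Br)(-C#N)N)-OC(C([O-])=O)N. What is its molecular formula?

Heavy atoms from the SMILES: 2 Br, 16 C, 1 Cl, 3 N, 4 O, 1 S.
Implicit hydrogens by atom environment:
  5 × C (aromatic): 1 H each → 5
  5 × C (aromatic): no H
  4 × C: no H
  2 × Br: no H
  2 × N: 2 H each → 4
  2 × O: no H
  1 × C: 2 H
  1 × C: 1 H
  1 × Cl: no H
  1 × N: no H
  1 × O (aromatic): no H
  1 × O (charge -1): no H
  1 × S: 1 H
  Total hydrogens = 13.
Net charge -1.
Molecular formula: C16H13Br2ClN3O4S-

C16H13Br2ClN3O4S-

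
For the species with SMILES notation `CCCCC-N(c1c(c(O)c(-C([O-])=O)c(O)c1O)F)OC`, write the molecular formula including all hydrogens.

C13H17FNO6-

Heavy atoms from the SMILES: 13 C, 1 F, 1 N, 6 O.
Implicit hydrogens by atom environment:
  6 × C (aromatic): no H
  4 × C: 2 H each → 8
  3 × O: 1 H each → 3
  2 × C: 3 H each → 6
  2 × O: no H
  1 × C: no H
  1 × F: no H
  1 × N: no H
  1 × O (charge -1): no H
  Total hydrogens = 17.
Net charge -1.
Molecular formula: C13H17FNO6-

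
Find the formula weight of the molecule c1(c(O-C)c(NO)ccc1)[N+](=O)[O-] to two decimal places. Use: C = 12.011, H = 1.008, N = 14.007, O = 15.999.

Molecular formula: C7H8N2O4.
M = 7×12.011 + 8×1.008 + 2×14.007 + 4×15.999 = 184.15 g/mol.

184.15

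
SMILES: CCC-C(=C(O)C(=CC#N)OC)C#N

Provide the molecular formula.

Heavy atoms from the SMILES: 10 C, 2 N, 2 O.
Implicit hydrogens by atom environment:
  5 × C: no H
  2 × C: 3 H each → 6
  2 × C: 2 H each → 4
  2 × N: no H
  1 × C: 1 H
  1 × O: 1 H
  1 × O: no H
  Total hydrogens = 12.
Molecular formula: C10H12N2O2

C10H12N2O2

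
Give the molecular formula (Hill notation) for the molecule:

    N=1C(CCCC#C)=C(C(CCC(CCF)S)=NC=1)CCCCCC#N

Heavy atoms from the SMILES: 20 C, 1 F, 3 N, 1 S.
Implicit hydrogens by atom environment:
  12 × C: 2 H each → 24
  3 × C (aromatic): no H
  2 × C: 1 H each → 2
  2 × C: no H
  2 × N (aromatic): no H
  1 × C (aromatic): 1 H
  1 × F: no H
  1 × N: no H
  1 × S: 1 H
  Total hydrogens = 28.
Molecular formula: C20H28FN3S

C20H28FN3S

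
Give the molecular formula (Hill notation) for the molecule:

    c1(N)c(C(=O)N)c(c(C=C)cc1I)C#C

C11H9IN2O

Heavy atoms from the SMILES: 11 C, 1 I, 2 N, 1 O.
Implicit hydrogens by atom environment:
  5 × C (aromatic): no H
  2 × C: 1 H each → 2
  2 × C: no H
  2 × N: 2 H each → 4
  1 × C: 2 H
  1 × C (aromatic): 1 H
  1 × I: no H
  1 × O: no H
  Total hydrogens = 9.
Molecular formula: C11H9IN2O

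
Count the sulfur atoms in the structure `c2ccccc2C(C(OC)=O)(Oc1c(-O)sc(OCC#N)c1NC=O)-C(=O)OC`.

The symbol for sulfur appears 1 time in the SMILES.

1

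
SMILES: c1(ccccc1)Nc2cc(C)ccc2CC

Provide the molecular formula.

Heavy atoms from the SMILES: 15 C, 1 N.
Implicit hydrogens by atom environment:
  8 × C (aromatic): 1 H each → 8
  4 × C (aromatic): no H
  2 × C: 3 H each → 6
  1 × C: 2 H
  1 × N: 1 H
  Total hydrogens = 17.
Molecular formula: C15H17N

C15H17N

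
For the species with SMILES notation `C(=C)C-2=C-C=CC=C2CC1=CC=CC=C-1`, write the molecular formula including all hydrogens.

C15H14

Heavy atoms from the SMILES: 15 C.
Implicit hydrogens by atom environment:
  9 × C (aromatic): 1 H each → 9
  3 × C (aromatic): no H
  2 × C: 2 H each → 4
  1 × C: 1 H
  Total hydrogens = 14.
Molecular formula: C15H14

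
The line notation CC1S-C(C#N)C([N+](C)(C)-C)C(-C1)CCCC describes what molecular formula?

C14H27N2S+

Heavy atoms from the SMILES: 14 C, 2 N, 1 S.
Implicit hydrogens by atom environment:
  5 × C: 3 H each → 15
  4 × C: 2 H each → 8
  4 × C: 1 H each → 4
  1 × C: no H
  1 × N (charge +1): no H
  1 × N: no H
  1 × S: no H
  Total hydrogens = 27.
Net charge +1.
Molecular formula: C14H27N2S+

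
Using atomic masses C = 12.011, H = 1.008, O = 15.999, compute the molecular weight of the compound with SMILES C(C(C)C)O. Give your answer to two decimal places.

74.12

Molecular formula: C4H10O.
M = 4×12.011 + 10×1.008 + 1×15.999 = 74.12 g/mol.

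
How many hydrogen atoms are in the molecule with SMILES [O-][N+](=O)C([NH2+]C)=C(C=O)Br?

6

Hydrogens are implicit in SMILES; fill each atom to its normal valence:
  2 × C: no H
  2 × O: no H
  1 × Br: no H
  1 × C: 3 H
  1 × C: 1 H
  1 × N (charge +1): 2 H
  1 × N (charge +1): no H
  1 × O (charge -1): no H
  Total hydrogens = 6.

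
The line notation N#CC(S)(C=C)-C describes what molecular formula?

C5H7NS

Heavy atoms from the SMILES: 5 C, 1 N, 1 S.
Implicit hydrogens by atom environment:
  2 × C: no H
  1 × C: 3 H
  1 × C: 2 H
  1 × C: 1 H
  1 × N: no H
  1 × S: 1 H
  Total hydrogens = 7.
Molecular formula: C5H7NS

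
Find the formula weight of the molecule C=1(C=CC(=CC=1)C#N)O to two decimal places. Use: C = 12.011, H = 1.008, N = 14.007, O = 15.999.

Molecular formula: C7H5NO.
M = 7×12.011 + 5×1.008 + 1×14.007 + 1×15.999 = 119.12 g/mol.

119.12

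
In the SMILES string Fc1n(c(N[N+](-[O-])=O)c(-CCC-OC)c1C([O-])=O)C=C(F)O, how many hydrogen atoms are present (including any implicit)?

Hydrogens are implicit in SMILES; fill each atom to its normal valence:
  4 × C (aromatic): no H
  3 × C: 2 H each → 6
  3 × O: no H
  2 × C: no H
  2 × F: no H
  2 × O (charge -1): no H
  1 × C: 3 H
  1 × C: 1 H
  1 × N: 1 H
  1 × N (aromatic): no H
  1 × N (charge +1): no H
  1 × O: 1 H
  Total hydrogens = 12.

12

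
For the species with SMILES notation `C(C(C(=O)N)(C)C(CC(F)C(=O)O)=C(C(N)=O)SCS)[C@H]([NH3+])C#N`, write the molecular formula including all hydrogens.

C13H20FN4O4S2+

Heavy atoms from the SMILES: 13 C, 1 F, 4 N, 4 O, 2 S.
Implicit hydrogens by atom environment:
  7 × C: no H
  3 × C: 2 H each → 6
  3 × O: no H
  2 × C: 1 H each → 2
  2 × N: 2 H each → 4
  1 × C: 3 H
  1 × F: no H
  1 × N (charge +1): 3 H
  1 × N: no H
  1 × O: 1 H
  1 × S: 1 H
  1 × S: no H
  Total hydrogens = 20.
Net charge +1.
Molecular formula: C13H20FN4O4S2+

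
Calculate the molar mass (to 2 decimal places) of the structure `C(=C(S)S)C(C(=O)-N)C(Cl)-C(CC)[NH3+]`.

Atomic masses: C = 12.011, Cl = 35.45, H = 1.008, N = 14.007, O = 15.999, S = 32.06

255.80

Molecular formula: C8H16ClN2OS2+.
M = 8×12.011 + 1×35.45 + 16×1.008 + 2×14.007 + 1×15.999 + 2×32.06 = 255.80 g/mol.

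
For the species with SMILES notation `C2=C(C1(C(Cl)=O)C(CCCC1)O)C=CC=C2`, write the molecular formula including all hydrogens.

Heavy atoms from the SMILES: 13 C, 1 Cl, 2 O.
Implicit hydrogens by atom environment:
  5 × C (aromatic): 1 H each → 5
  4 × C: 2 H each → 8
  2 × C: no H
  1 × C: 1 H
  1 × C (aromatic): no H
  1 × Cl: no H
  1 × O: 1 H
  1 × O: no H
  Total hydrogens = 15.
Molecular formula: C13H15ClO2

C13H15ClO2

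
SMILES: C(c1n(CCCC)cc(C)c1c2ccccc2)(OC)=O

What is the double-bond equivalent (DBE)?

Molecular formula from the SMILES: C17H21NO2.
DoU = (2C + 2 + N − H − X)/2 = (2·17 + 2 + 1 − 21 − 0)/2 = 16/2 = 8.
(Structurally: 2 ring(s) + 6 π bond(s) = 8.)

8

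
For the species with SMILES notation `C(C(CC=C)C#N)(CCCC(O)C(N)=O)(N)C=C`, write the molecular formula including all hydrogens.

C13H21N3O2

Heavy atoms from the SMILES: 13 C, 3 N, 2 O.
Implicit hydrogens by atom environment:
  6 × C: 2 H each → 12
  4 × C: 1 H each → 4
  3 × C: no H
  2 × N: 2 H each → 4
  1 × N: no H
  1 × O: 1 H
  1 × O: no H
  Total hydrogens = 21.
Molecular formula: C13H21N3O2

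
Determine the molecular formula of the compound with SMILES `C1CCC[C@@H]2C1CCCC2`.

C10H18

Heavy atoms from the SMILES: 10 C.
Implicit hydrogens by atom environment:
  8 × C: 2 H each → 16
  2 × C: 1 H each → 2
  Total hydrogens = 18.
Molecular formula: C10H18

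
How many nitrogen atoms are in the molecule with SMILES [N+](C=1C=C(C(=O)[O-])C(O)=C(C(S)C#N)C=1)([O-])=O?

2

The symbol for nitrogen appears 2 times in the SMILES.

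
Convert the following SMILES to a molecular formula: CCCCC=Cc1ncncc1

Heavy atoms from the SMILES: 10 C, 2 N.
Implicit hydrogens by atom environment:
  3 × C: 2 H each → 6
  3 × C (aromatic): 1 H each → 3
  2 × C: 1 H each → 2
  2 × N (aromatic): no H
  1 × C: 3 H
  1 × C (aromatic): no H
  Total hydrogens = 14.
Molecular formula: C10H14N2

C10H14N2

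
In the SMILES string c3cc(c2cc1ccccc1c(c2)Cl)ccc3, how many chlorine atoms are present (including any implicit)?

The symbol for chlorine appears 1 time in the SMILES.

1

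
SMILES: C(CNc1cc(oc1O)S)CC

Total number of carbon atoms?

8

The symbol for carbon appears 8 times in the SMILES. Lowercase c denotes aromatic carbon and counts toward C.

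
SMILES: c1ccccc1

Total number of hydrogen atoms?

6

Hydrogens are implicit in SMILES; fill each atom to its normal valence:
  6 × C (aromatic): 1 H each → 6
  Total hydrogens = 6.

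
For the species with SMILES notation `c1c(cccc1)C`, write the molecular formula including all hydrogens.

C7H8

Heavy atoms from the SMILES: 7 C.
Implicit hydrogens by atom environment:
  5 × C (aromatic): 1 H each → 5
  1 × C: 3 H
  1 × C (aromatic): no H
  Total hydrogens = 8.
Molecular formula: C7H8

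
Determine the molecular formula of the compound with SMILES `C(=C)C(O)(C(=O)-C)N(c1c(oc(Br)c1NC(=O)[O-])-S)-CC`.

Heavy atoms from the SMILES: 1 Br, 12 C, 2 N, 5 O, 1 S.
Implicit hydrogens by atom environment:
  4 × C (aromatic): no H
  3 × C: no H
  2 × C: 3 H each → 6
  2 × C: 2 H each → 4
  2 × O: no H
  1 × Br: no H
  1 × C: 1 H
  1 × N: 1 H
  1 × N: no H
  1 × O: 1 H
  1 × O (aromatic): no H
  1 × O (charge -1): no H
  1 × S: 1 H
  Total hydrogens = 14.
Net charge -1.
Molecular formula: C12H14BrN2O5S-

C12H14BrN2O5S-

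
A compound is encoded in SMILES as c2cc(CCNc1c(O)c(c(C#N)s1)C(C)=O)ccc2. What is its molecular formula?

Heavy atoms from the SMILES: 15 C, 2 N, 2 O, 1 S.
Implicit hydrogens by atom environment:
  5 × C (aromatic): 1 H each → 5
  5 × C (aromatic): no H
  2 × C: 2 H each → 4
  2 × C: no H
  1 × C: 3 H
  1 × N: 1 H
  1 × N: no H
  1 × O: 1 H
  1 × O: no H
  1 × S (aromatic): no H
  Total hydrogens = 14.
Molecular formula: C15H14N2O2S

C15H14N2O2S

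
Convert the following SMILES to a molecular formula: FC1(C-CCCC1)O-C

Heavy atoms from the SMILES: 7 C, 1 F, 1 O.
Implicit hydrogens by atom environment:
  5 × C: 2 H each → 10
  1 × C: 3 H
  1 × C: no H
  1 × F: no H
  1 × O: no H
  Total hydrogens = 13.
Molecular formula: C7H13FO

C7H13FO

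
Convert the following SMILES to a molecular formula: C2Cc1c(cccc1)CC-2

Heavy atoms from the SMILES: 10 C.
Implicit hydrogens by atom environment:
  4 × C: 2 H each → 8
  4 × C (aromatic): 1 H each → 4
  2 × C (aromatic): no H
  Total hydrogens = 12.
Molecular formula: C10H12

C10H12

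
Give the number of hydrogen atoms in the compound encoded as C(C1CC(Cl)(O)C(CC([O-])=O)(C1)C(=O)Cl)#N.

Hydrogens are implicit in SMILES; fill each atom to its normal valence:
  5 × C: no H
  3 × C: 2 H each → 6
  2 × Cl: no H
  2 × O: no H
  1 × C: 1 H
  1 × N: no H
  1 × O: 1 H
  1 × O (charge -1): no H
  Total hydrogens = 8.

8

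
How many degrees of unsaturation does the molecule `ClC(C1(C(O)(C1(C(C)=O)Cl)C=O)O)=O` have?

4

Molecular formula from the SMILES: C7H6Cl2O5.
DoU = (2C + 2 + N − H − X)/2 = (2·7 + 2 + 0 − 6 − 2)/2 = 8/2 = 4.
(Structurally: 1 ring(s) + 3 π bond(s) = 4.)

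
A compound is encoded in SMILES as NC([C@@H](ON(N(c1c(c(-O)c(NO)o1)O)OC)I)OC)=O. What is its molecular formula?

C8H13IN4O8

Heavy atoms from the SMILES: 8 C, 1 I, 4 N, 8 O.
Implicit hydrogens by atom environment:
  4 × C (aromatic): no H
  4 × O: no H
  3 × O: 1 H each → 3
  2 × C: 3 H each → 6
  2 × N: no H
  1 × C: 1 H
  1 × C: no H
  1 × I: no H
  1 × N: 2 H
  1 × N: 1 H
  1 × O (aromatic): no H
  Total hydrogens = 13.
Molecular formula: C8H13IN4O8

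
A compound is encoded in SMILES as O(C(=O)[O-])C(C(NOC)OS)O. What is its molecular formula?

C4H8NO6S-

Heavy atoms from the SMILES: 4 C, 1 N, 6 O, 1 S.
Implicit hydrogens by atom environment:
  4 × O: no H
  2 × C: 1 H each → 2
  1 × C: 3 H
  1 × C: no H
  1 × N: 1 H
  1 × O: 1 H
  1 × O (charge -1): no H
  1 × S: 1 H
  Total hydrogens = 8.
Net charge -1.
Molecular formula: C4H8NO6S-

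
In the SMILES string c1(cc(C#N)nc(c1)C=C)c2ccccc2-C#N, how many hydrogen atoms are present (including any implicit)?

Hydrogens are implicit in SMILES; fill each atom to its normal valence:
  6 × C (aromatic): 1 H each → 6
  5 × C (aromatic): no H
  2 × C: no H
  2 × N: no H
  1 × C: 2 H
  1 × C: 1 H
  1 × N (aromatic): no H
  Total hydrogens = 9.

9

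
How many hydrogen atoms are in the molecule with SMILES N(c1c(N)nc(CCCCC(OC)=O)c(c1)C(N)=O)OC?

Hydrogens are implicit in SMILES; fill each atom to its normal valence:
  4 × C: 2 H each → 8
  4 × C (aromatic): no H
  4 × O: no H
  2 × C: 3 H each → 6
  2 × C: no H
  2 × N: 2 H each → 4
  1 × C (aromatic): 1 H
  1 × N: 1 H
  1 × N (aromatic): no H
  Total hydrogens = 20.

20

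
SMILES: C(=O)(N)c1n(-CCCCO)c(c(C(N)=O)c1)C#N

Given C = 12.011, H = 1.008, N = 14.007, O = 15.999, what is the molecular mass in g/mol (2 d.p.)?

250.26

Molecular formula: C11H14N4O3.
M = 11×12.011 + 14×1.008 + 4×14.007 + 3×15.999 = 250.26 g/mol.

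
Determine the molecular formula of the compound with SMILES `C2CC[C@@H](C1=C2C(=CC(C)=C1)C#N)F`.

Heavy atoms from the SMILES: 12 C, 1 F, 1 N.
Implicit hydrogens by atom environment:
  4 × C (aromatic): no H
  3 × C: 2 H each → 6
  2 × C (aromatic): 1 H each → 2
  1 × C: 3 H
  1 × C: 1 H
  1 × C: no H
  1 × F: no H
  1 × N: no H
  Total hydrogens = 12.
Molecular formula: C12H12FN

C12H12FN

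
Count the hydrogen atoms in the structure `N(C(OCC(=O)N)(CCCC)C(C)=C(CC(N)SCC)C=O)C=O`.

Hydrogens are implicit in SMILES; fill each atom to its normal valence:
  6 × C: 2 H each → 12
  4 × C: no H
  4 × O: no H
  3 × C: 3 H each → 9
  3 × C: 1 H each → 3
  2 × N: 2 H each → 4
  1 × N: 1 H
  1 × S: no H
  Total hydrogens = 29.

29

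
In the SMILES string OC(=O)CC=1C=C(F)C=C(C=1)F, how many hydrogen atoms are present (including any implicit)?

6

Hydrogens are implicit in SMILES; fill each atom to its normal valence:
  3 × C (aromatic): 1 H each → 3
  3 × C (aromatic): no H
  2 × F: no H
  1 × C: 2 H
  1 × C: no H
  1 × O: 1 H
  1 × O: no H
  Total hydrogens = 6.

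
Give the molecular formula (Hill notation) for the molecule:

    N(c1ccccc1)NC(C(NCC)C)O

Heavy atoms from the SMILES: 11 C, 3 N, 1 O.
Implicit hydrogens by atom environment:
  5 × C (aromatic): 1 H each → 5
  3 × N: 1 H each → 3
  2 × C: 3 H each → 6
  2 × C: 1 H each → 2
  1 × C: 2 H
  1 × C (aromatic): no H
  1 × O: 1 H
  Total hydrogens = 19.
Molecular formula: C11H19N3O

C11H19N3O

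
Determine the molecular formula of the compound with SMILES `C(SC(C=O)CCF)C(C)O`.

C7H13FO2S

Heavy atoms from the SMILES: 7 C, 1 F, 2 O, 1 S.
Implicit hydrogens by atom environment:
  3 × C: 2 H each → 6
  3 × C: 1 H each → 3
  1 × C: 3 H
  1 × F: no H
  1 × O: 1 H
  1 × O: no H
  1 × S: no H
  Total hydrogens = 13.
Molecular formula: C7H13FO2S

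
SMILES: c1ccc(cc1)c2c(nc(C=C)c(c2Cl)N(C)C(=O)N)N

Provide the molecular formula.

Heavy atoms from the SMILES: 15 C, 1 Cl, 4 N, 1 O.
Implicit hydrogens by atom environment:
  6 × C (aromatic): no H
  5 × C (aromatic): 1 H each → 5
  2 × N: 2 H each → 4
  1 × C: 3 H
  1 × C: 2 H
  1 × C: 1 H
  1 × C: no H
  1 × Cl: no H
  1 × N (aromatic): no H
  1 × N: no H
  1 × O: no H
  Total hydrogens = 15.
Molecular formula: C15H15ClN4O

C15H15ClN4O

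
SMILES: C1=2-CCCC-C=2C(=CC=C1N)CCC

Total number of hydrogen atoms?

19

Hydrogens are implicit in SMILES; fill each atom to its normal valence:
  6 × C: 2 H each → 12
  4 × C (aromatic): no H
  2 × C (aromatic): 1 H each → 2
  1 × C: 3 H
  1 × N: 2 H
  Total hydrogens = 19.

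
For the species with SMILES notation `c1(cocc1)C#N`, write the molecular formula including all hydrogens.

C5H3NO

Heavy atoms from the SMILES: 5 C, 1 N, 1 O.
Implicit hydrogens by atom environment:
  3 × C (aromatic): 1 H each → 3
  1 × C (aromatic): no H
  1 × C: no H
  1 × N: no H
  1 × O (aromatic): no H
  Total hydrogens = 3.
Molecular formula: C5H3NO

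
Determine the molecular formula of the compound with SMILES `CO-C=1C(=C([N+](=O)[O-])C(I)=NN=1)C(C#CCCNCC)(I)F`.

C12H13FI2N4O3

Heavy atoms from the SMILES: 12 C, 1 F, 2 I, 4 N, 3 O.
Implicit hydrogens by atom environment:
  4 × C (aromatic): no H
  3 × C: 2 H each → 6
  3 × C: no H
  2 × C: 3 H each → 6
  2 × I: no H
  2 × N (aromatic): no H
  2 × O: no H
  1 × F: no H
  1 × N: 1 H
  1 × N (charge +1): no H
  1 × O (charge -1): no H
  Total hydrogens = 13.
Molecular formula: C12H13FI2N4O3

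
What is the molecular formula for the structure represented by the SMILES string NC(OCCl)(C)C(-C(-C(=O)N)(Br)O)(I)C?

C7H13BrClIN2O3

Heavy atoms from the SMILES: 1 Br, 7 C, 1 Cl, 1 I, 2 N, 3 O.
Implicit hydrogens by atom environment:
  4 × C: no H
  2 × C: 3 H each → 6
  2 × N: 2 H each → 4
  2 × O: no H
  1 × Br: no H
  1 × C: 2 H
  1 × Cl: no H
  1 × I: no H
  1 × O: 1 H
  Total hydrogens = 13.
Molecular formula: C7H13BrClIN2O3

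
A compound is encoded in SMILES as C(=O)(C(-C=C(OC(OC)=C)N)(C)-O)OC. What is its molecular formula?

Heavy atoms from the SMILES: 9 C, 1 N, 5 O.
Implicit hydrogens by atom environment:
  4 × C: no H
  4 × O: no H
  3 × C: 3 H each → 9
  1 × C: 2 H
  1 × C: 1 H
  1 × N: 2 H
  1 × O: 1 H
  Total hydrogens = 15.
Molecular formula: C9H15NO5

C9H15NO5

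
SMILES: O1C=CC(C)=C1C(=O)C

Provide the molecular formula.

C7H8O2

Heavy atoms from the SMILES: 7 C, 2 O.
Implicit hydrogens by atom environment:
  2 × C: 3 H each → 6
  2 × C (aromatic): 1 H each → 2
  2 × C (aromatic): no H
  1 × C: no H
  1 × O (aromatic): no H
  1 × O: no H
  Total hydrogens = 8.
Molecular formula: C7H8O2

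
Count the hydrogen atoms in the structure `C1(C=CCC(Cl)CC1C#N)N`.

Hydrogens are implicit in SMILES; fill each atom to its normal valence:
  5 × C: 1 H each → 5
  2 × C: 2 H each → 4
  1 × C: no H
  1 × Cl: no H
  1 × N: 2 H
  1 × N: no H
  Total hydrogens = 11.

11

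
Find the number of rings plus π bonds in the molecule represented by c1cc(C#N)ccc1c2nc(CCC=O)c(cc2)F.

Molecular formula from the SMILES: C15H11FN2O.
DoU = (2C + 2 + N − H − X)/2 = (2·15 + 2 + 2 − 11 − 1)/2 = 22/2 = 11.
(Structurally: 2 ring(s) + 9 π bond(s) = 11.)

11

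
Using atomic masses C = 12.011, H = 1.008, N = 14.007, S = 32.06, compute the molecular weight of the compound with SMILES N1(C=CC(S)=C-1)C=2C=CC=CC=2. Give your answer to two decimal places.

175.25

Molecular formula: C10H9NS.
M = 10×12.011 + 9×1.008 + 1×14.007 + 1×32.06 = 175.25 g/mol.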